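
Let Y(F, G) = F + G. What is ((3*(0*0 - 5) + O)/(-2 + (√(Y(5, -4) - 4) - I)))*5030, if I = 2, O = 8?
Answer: 140840/19 + 35210*I*√3/19 ≈ 7412.6 + 3209.8*I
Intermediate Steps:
((3*(0*0 - 5) + O)/(-2 + (√(Y(5, -4) - 4) - I)))*5030 = ((3*(0*0 - 5) + 8)/(-2 + (√((5 - 4) - 4) - 1*2)))*5030 = ((3*(0 - 5) + 8)/(-2 + (√(1 - 4) - 2)))*5030 = ((3*(-5) + 8)/(-2 + (√(-3) - 2)))*5030 = ((-15 + 8)/(-2 + (I*√3 - 2)))*5030 = -7/(-2 + (-2 + I*√3))*5030 = -7/(-4 + I*√3)*5030 = -35210/(-4 + I*√3)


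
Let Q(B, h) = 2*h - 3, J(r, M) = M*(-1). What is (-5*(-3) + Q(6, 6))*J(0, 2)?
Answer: -48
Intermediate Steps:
J(r, M) = -M
Q(B, h) = -3 + 2*h
(-5*(-3) + Q(6, 6))*J(0, 2) = (-5*(-3) + (-3 + 2*6))*(-1*2) = (15 + (-3 + 12))*(-2) = (15 + 9)*(-2) = 24*(-2) = -48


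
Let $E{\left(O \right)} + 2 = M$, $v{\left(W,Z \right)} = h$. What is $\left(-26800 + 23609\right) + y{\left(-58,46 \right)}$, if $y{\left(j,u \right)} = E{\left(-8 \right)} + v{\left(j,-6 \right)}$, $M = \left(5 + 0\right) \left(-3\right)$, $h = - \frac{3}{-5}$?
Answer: $- \frac{16037}{5} \approx -3207.4$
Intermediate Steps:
$h = \frac{3}{5}$ ($h = \left(-3\right) \left(- \frac{1}{5}\right) = \frac{3}{5} \approx 0.6$)
$v{\left(W,Z \right)} = \frac{3}{5}$
$M = -15$ ($M = 5 \left(-3\right) = -15$)
$E{\left(O \right)} = -17$ ($E{\left(O \right)} = -2 - 15 = -17$)
$y{\left(j,u \right)} = - \frac{82}{5}$ ($y{\left(j,u \right)} = -17 + \frac{3}{5} = - \frac{82}{5}$)
$\left(-26800 + 23609\right) + y{\left(-58,46 \right)} = \left(-26800 + 23609\right) - \frac{82}{5} = -3191 - \frac{82}{5} = - \frac{16037}{5}$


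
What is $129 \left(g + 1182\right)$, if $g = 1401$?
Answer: $333207$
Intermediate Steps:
$129 \left(g + 1182\right) = 129 \left(1401 + 1182\right) = 129 \cdot 2583 = 333207$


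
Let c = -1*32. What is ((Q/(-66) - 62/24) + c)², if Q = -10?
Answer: 2295225/1936 ≈ 1185.6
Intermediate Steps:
c = -32
((Q/(-66) - 62/24) + c)² = ((-10/(-66) - 62/24) - 32)² = ((-10*(-1/66) - 62*1/24) - 32)² = ((5/33 - 31/12) - 32)² = (-107/44 - 32)² = (-1515/44)² = 2295225/1936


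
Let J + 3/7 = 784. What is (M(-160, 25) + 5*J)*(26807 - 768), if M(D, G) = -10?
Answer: 712296845/7 ≈ 1.0176e+8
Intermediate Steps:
J = 5485/7 (J = -3/7 + 784 = 5485/7 ≈ 783.57)
(M(-160, 25) + 5*J)*(26807 - 768) = (-10 + 5*(5485/7))*(26807 - 768) = (-10 + 27425/7)*26039 = (27355/7)*26039 = 712296845/7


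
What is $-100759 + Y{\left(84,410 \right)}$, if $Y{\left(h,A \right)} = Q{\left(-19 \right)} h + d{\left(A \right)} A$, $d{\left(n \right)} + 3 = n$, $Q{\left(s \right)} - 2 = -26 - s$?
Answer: $65691$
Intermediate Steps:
$Q{\left(s \right)} = -24 - s$ ($Q{\left(s \right)} = 2 - \left(26 + s\right) = -24 - s$)
$d{\left(n \right)} = -3 + n$
$Y{\left(h,A \right)} = - 5 h + A \left(-3 + A\right)$ ($Y{\left(h,A \right)} = \left(-24 - -19\right) h + \left(-3 + A\right) A = \left(-24 + 19\right) h + A \left(-3 + A\right) = - 5 h + A \left(-3 + A\right)$)
$-100759 + Y{\left(84,410 \right)} = -100759 + \left(\left(-5\right) 84 + 410 \left(-3 + 410\right)\right) = -100759 + \left(-420 + 410 \cdot 407\right) = -100759 + \left(-420 + 166870\right) = -100759 + 166450 = 65691$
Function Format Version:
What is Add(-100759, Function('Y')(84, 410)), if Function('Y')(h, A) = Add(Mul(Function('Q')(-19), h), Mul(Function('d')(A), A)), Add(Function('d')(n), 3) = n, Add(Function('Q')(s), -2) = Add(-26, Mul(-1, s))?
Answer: 65691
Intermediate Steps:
Function('Q')(s) = Add(-24, Mul(-1, s)) (Function('Q')(s) = Add(2, Add(-26, Mul(-1, s))) = Add(-24, Mul(-1, s)))
Function('d')(n) = Add(-3, n)
Function('Y')(h, A) = Add(Mul(-5, h), Mul(A, Add(-3, A))) (Function('Y')(h, A) = Add(Mul(Add(-24, Mul(-1, -19)), h), Mul(Add(-3, A), A)) = Add(Mul(Add(-24, 19), h), Mul(A, Add(-3, A))) = Add(Mul(-5, h), Mul(A, Add(-3, A))))
Add(-100759, Function('Y')(84, 410)) = Add(-100759, Add(Mul(-5, 84), Mul(410, Add(-3, 410)))) = Add(-100759, Add(-420, Mul(410, 407))) = Add(-100759, Add(-420, 166870)) = Add(-100759, 166450) = 65691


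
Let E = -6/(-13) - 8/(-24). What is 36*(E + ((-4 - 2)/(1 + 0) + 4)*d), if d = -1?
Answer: 1308/13 ≈ 100.62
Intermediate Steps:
E = 31/39 (E = -6*(-1/13) - 8*(-1/24) = 6/13 + ⅓ = 31/39 ≈ 0.79487)
36*(E + ((-4 - 2)/(1 + 0) + 4)*d) = 36*(31/39 + ((-4 - 2)/(1 + 0) + 4)*(-1)) = 36*(31/39 + (-6/1 + 4)*(-1)) = 36*(31/39 + (-6*1 + 4)*(-1)) = 36*(31/39 + (-6 + 4)*(-1)) = 36*(31/39 - 2*(-1)) = 36*(31/39 + 2) = 36*(109/39) = 1308/13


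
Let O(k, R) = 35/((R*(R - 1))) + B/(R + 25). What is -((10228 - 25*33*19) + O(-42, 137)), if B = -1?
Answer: 8220575305/1509192 ≈ 5447.0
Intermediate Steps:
O(k, R) = -1/(25 + R) + 35/(R*(-1 + R)) (O(k, R) = 35/((R*(R - 1))) - 1/(R + 25) = 35/((R*(-1 + R))) - 1/(25 + R) = 35*(1/(R*(-1 + R))) - 1/(25 + R) = 35/(R*(-1 + R)) - 1/(25 + R) = -1/(25 + R) + 35/(R*(-1 + R)))
-((10228 - 25*33*19) + O(-42, 137)) = -((10228 - 25*33*19) + (875 - 1*137**2 + 36*137)/(137*(-25 + 137**2 + 24*137))) = -((10228 - 825*19) + (875 - 1*18769 + 4932)/(137*(-25 + 18769 + 3288))) = -((10228 - 15675) + (1/137)*(875 - 18769 + 4932)/22032) = -(-5447 + (1/137)*(1/22032)*(-12962)) = -(-5447 - 6481/1509192) = -1*(-8220575305/1509192) = 8220575305/1509192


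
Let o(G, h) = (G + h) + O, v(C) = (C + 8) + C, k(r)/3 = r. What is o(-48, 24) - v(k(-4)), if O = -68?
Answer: -76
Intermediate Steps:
k(r) = 3*r
v(C) = 8 + 2*C (v(C) = (8 + C) + C = 8 + 2*C)
o(G, h) = -68 + G + h (o(G, h) = (G + h) - 68 = -68 + G + h)
o(-48, 24) - v(k(-4)) = (-68 - 48 + 24) - (8 + 2*(3*(-4))) = -92 - (8 + 2*(-12)) = -92 - (8 - 24) = -92 - 1*(-16) = -92 + 16 = -76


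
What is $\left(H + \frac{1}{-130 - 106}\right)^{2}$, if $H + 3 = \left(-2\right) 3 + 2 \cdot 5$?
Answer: $\frac{55225}{55696} \approx 0.99154$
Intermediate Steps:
$H = 1$ ($H = -3 + \left(\left(-2\right) 3 + 2 \cdot 5\right) = -3 + \left(-6 + 10\right) = -3 + 4 = 1$)
$\left(H + \frac{1}{-130 - 106}\right)^{2} = \left(1 + \frac{1}{-130 - 106}\right)^{2} = \left(1 + \frac{1}{-236}\right)^{2} = \left(1 - \frac{1}{236}\right)^{2} = \left(\frac{235}{236}\right)^{2} = \frac{55225}{55696}$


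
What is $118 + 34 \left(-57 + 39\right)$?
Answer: $-494$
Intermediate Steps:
$118 + 34 \left(-57 + 39\right) = 118 + 34 \left(-18\right) = 118 - 612 = -494$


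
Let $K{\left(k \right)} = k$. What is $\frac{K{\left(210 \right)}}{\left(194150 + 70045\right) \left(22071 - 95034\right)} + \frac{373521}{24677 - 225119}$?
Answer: $- \frac{14545782984739}{7805681115606} \approx -1.8635$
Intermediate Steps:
$\frac{K{\left(210 \right)}}{\left(194150 + 70045\right) \left(22071 - 95034\right)} + \frac{373521}{24677 - 225119} = \frac{210}{\left(194150 + 70045\right) \left(22071 - 95034\right)} + \frac{373521}{24677 - 225119} = \frac{210}{264195 \left(22071 + \left(-97411 + 2377\right)\right)} + \frac{373521}{-200442} = \frac{210}{264195 \left(22071 - 95034\right)} + 373521 \left(- \frac{1}{200442}\right) = \frac{210}{264195 \left(-72963\right)} - \frac{124507}{66814} = \frac{210}{-19276459785} - \frac{124507}{66814} = 210 \left(- \frac{1}{19276459785}\right) - \frac{124507}{66814} = - \frac{14}{1285097319} - \frac{124507}{66814} = - \frac{14545782984739}{7805681115606}$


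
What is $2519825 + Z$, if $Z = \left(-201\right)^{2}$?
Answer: $2560226$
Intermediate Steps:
$Z = 40401$
$2519825 + Z = 2519825 + 40401 = 2560226$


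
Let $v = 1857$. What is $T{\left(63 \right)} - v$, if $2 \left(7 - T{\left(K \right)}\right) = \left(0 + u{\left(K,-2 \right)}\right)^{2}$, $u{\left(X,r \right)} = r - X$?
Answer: $- \frac{7925}{2} \approx -3962.5$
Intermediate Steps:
$T{\left(K \right)} = 7 - \frac{\left(-2 - K\right)^{2}}{2}$ ($T{\left(K \right)} = 7 - \frac{\left(0 - \left(2 + K\right)\right)^{2}}{2} = 7 - \frac{\left(-2 - K\right)^{2}}{2}$)
$T{\left(63 \right)} - v = \left(7 - \frac{\left(2 + 63\right)^{2}}{2}\right) - 1857 = \left(7 - \frac{65^{2}}{2}\right) - 1857 = \left(7 - \frac{4225}{2}\right) - 1857 = - \frac{4211}{2} - 1857 = - \frac{7925}{2}$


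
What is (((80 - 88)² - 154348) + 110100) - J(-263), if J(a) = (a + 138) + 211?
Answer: -44270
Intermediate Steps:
J(a) = 349 + a (J(a) = (138 + a) + 211 = 349 + a)
(((80 - 88)² - 154348) + 110100) - J(-263) = (((80 - 88)² - 154348) + 110100) - (349 - 263) = (((-8)² - 154348) + 110100) - 1*86 = ((64 - 154348) + 110100) - 86 = (-154284 + 110100) - 86 = -44184 - 86 = -44270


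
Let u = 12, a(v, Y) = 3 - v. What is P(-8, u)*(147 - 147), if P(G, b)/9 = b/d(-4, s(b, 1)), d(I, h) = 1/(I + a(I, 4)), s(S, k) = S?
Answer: 0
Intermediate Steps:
d(I, h) = ⅓ (d(I, h) = 1/(I + (3 - I)) = 1/3 = ⅓)
P(G, b) = 27*b (P(G, b) = 9*(b/(⅓)) = 9*(b*3) = 9*(3*b) = 27*b)
P(-8, u)*(147 - 147) = (27*12)*(147 - 147) = 324*0 = 0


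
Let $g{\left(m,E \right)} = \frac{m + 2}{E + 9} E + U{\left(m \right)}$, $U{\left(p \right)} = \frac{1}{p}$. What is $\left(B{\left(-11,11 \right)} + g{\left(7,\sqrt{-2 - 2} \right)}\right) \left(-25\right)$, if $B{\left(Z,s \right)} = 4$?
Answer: $- \frac{13585}{119} - \frac{810 i}{17} \approx -114.16 - 47.647 i$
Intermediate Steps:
$g{\left(m,E \right)} = \frac{1}{m} + \frac{E \left(2 + m\right)}{9 + E}$ ($g{\left(m,E \right)} = \frac{m + 2}{E + 9} E + \frac{1}{m} = \frac{2 + m}{9 + E} E + \frac{1}{m} = \frac{E \left(2 + m\right)}{9 + E} + \frac{1}{m} = \frac{1}{m} + \frac{E \left(2 + m\right)}{9 + E}$)
$\left(B{\left(-11,11 \right)} + g{\left(7,\sqrt{-2 - 2} \right)}\right) \left(-25\right) = \left(4 + \frac{9 + \sqrt{-2 - 2} + \sqrt{-2 - 2} \cdot 7 \left(2 + 7\right)}{7 \left(9 + \sqrt{-2 - 2}\right)}\right) \left(-25\right) = \left(4 + \frac{9 + \sqrt{-4} + \sqrt{-4} \cdot 7 \cdot 9}{7 \left(9 + \sqrt{-4}\right)}\right) \left(-25\right) = \left(4 + \frac{9 + 2 i + 2 i 7 \cdot 9}{7 \left(9 + 2 i\right)}\right) \left(-25\right) = \left(4 + \frac{\frac{9 - 2 i}{85} \left(9 + 2 i + 126 i\right)}{7}\right) \left(-25\right) = \left(4 + \frac{\frac{9 - 2 i}{85} \left(9 + 128 i\right)}{7}\right) \left(-25\right) = \left(4 + \frac{\left(9 - 2 i\right) \left(9 + 128 i\right)}{595}\right) \left(-25\right) = -100 - \frac{5 \left(9 - 2 i\right) \left(9 + 128 i\right)}{119}$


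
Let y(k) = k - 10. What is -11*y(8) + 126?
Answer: 148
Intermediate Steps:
y(k) = -10 + k
-11*y(8) + 126 = -11*(-10 + 8) + 126 = -11*(-2) + 126 = 22 + 126 = 148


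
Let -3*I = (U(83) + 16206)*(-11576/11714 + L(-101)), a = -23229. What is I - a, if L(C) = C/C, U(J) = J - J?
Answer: 135679515/5857 ≈ 23165.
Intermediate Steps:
U(J) = 0
L(C) = 1
I = -372738/5857 (I = -(0 + 16206)*(-11576/11714 + 1)/3 = -5402*(-11576*1/11714 + 1) = -5402*(-5788/5857 + 1) = -5402*69/5857 = -⅓*1118214/5857 = -372738/5857 ≈ -63.640)
I - a = -372738/5857 - 1*(-23229) = -372738/5857 + 23229 = 135679515/5857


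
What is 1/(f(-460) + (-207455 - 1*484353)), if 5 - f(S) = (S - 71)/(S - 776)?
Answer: -412/285023013 ≈ -1.4455e-6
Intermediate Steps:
f(S) = 5 - (-71 + S)/(-776 + S) (f(S) = 5 - (S - 71)/(S - 776) = 5 - (-71 + S)/(-776 + S))
1/(f(-460) + (-207455 - 1*484353)) = 1/((-3809 + 4*(-460))/(-776 - 460) + (-207455 - 1*484353)) = 1/((-3809 - 1840)/(-1236) + (-207455 - 484353)) = 1/(-1/1236*(-5649) - 691808) = 1/(1883/412 - 691808) = 1/(-285023013/412) = -412/285023013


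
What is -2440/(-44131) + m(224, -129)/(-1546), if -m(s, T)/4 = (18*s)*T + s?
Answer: -45885880728/34113263 ≈ -1345.1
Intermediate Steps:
m(s, T) = -4*s - 72*T*s (m(s, T) = -4*((18*s)*T + s) = -4*(18*T*s + s) = -4*(s + 18*T*s) = -4*s - 72*T*s)
-2440/(-44131) + m(224, -129)/(-1546) = -2440/(-44131) - 4*224*(1 + 18*(-129))/(-1546) = -2440*(-1/44131) - 4*224*(1 - 2322)*(-1/1546) = 2440/44131 - 4*224*(-2321)*(-1/1546) = 2440/44131 + 2079616*(-1/1546) = 2440/44131 - 1039808/773 = -45885880728/34113263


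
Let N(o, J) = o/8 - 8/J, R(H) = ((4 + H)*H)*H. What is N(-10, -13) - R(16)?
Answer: -266273/52 ≈ -5120.6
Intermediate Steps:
R(H) = H²*(4 + H) (R(H) = (H*(4 + H))*H = H²*(4 + H))
N(o, J) = -8/J + o/8 (N(o, J) = o*(⅛) - 8/J = o/8 - 8/J = -8/J + o/8)
N(-10, -13) - R(16) = (-8/(-13) + (⅛)*(-10)) - 16²*(4 + 16) = (-8*(-1/13) - 5/4) - 256*20 = (8/13 - 5/4) - 1*5120 = -33/52 - 5120 = -266273/52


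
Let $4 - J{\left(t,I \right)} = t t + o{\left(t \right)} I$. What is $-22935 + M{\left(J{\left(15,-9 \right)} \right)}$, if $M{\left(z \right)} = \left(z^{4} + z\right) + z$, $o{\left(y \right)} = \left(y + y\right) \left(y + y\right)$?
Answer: $3853757668399704$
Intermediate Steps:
$o{\left(y \right)} = 4 y^{2}$ ($o{\left(y \right)} = 2 y 2 y = 4 y^{2}$)
$J{\left(t,I \right)} = 4 - t^{2} - 4 I t^{2}$ ($J{\left(t,I \right)} = 4 - \left(t t + 4 t^{2} I\right) = 4 - \left(t^{2} + 4 I t^{2}\right) = 4 - t^{2} - 4 I t^{2}$)
$M{\left(z \right)} = z^{4} + 2 z$ ($M{\left(z \right)} = \left(z + z^{4}\right) + z = z^{4} + 2 z$)
$-22935 + M{\left(J{\left(15,-9 \right)} \right)} = -22935 + \left(4 - 15^{2} - - 36 \cdot 15^{2}\right) \left(2 + \left(4 - 15^{2} - - 36 \cdot 15^{2}\right)^{3}\right) = -22935 + \left(4 - 225 - \left(-36\right) 225\right) \left(2 + \left(4 - 225 - \left(-36\right) 225\right)^{3}\right) = -22935 + \left(4 - 225 + 8100\right) \left(2 + \left(4 - 225 + 8100\right)^{3}\right) = -22935 + 7879 \left(2 + 7879^{3}\right) = -22935 + 7879 \left(2 + 489117612439\right) = -22935 + 7879 \cdot 489117612441 = -22935 + 3853757668422639 = 3853757668399704$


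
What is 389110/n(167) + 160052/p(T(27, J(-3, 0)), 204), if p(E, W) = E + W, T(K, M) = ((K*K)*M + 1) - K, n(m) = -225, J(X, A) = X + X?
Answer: -83435863/47205 ≈ -1767.5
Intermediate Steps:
J(X, A) = 2*X
T(K, M) = 1 - K + M*K² (T(K, M) = (K²*M + 1) - K = (M*K² + 1) - K = (1 + M*K²) - K = 1 - K + M*K²)
389110/n(167) + 160052/p(T(27, J(-3, 0)), 204) = 389110/(-225) + 160052/((1 - 1*27 + (2*(-3))*27²) + 204) = 389110*(-1/225) + 160052/((1 - 27 - 6*729) + 204) = -77822/45 + 160052/((1 - 27 - 4374) + 204) = -77822/45 + 160052/(-4400 + 204) = -77822/45 + 160052/(-4196) = -77822/45 + 160052*(-1/4196) = -77822/45 - 40013/1049 = -83435863/47205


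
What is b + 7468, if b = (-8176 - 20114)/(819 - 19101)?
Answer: 22759711/3047 ≈ 7469.5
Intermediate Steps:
b = 4715/3047 (b = -28290/(-18282) = -28290*(-1/18282) = 4715/3047 ≈ 1.5474)
b + 7468 = 4715/3047 + 7468 = 22759711/3047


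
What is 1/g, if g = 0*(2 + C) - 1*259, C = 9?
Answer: -1/259 ≈ -0.0038610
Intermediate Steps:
g = -259 (g = 0*(2 + 9) - 1*259 = 0*11 - 259 = 0 - 259 = -259)
1/g = 1/(-259) = -1/259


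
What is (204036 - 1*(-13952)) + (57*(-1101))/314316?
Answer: 7613005939/34924 ≈ 2.1799e+5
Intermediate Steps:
(204036 - 1*(-13952)) + (57*(-1101))/314316 = (204036 + 13952) - 62757*1/314316 = 217988 - 6973/34924 = 7613005939/34924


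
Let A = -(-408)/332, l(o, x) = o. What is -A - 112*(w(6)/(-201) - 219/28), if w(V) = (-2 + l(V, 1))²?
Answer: 14742542/16683 ≈ 883.69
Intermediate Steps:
w(V) = (-2 + V)²
A = 102/83 (A = -(-408)/332 = -1*(-102/83) = 102/83 ≈ 1.2289)
-A - 112*(w(6)/(-201) - 219/28) = -1*102/83 - 112*((-2 + 6)²/(-201) - 219/28) = -102/83 - 112*(4²*(-1/201) - 219*1/28) = -102/83 - 112*(16*(-1/201) - 219/28) = -102/83 - 112*(-16/201 - 219/28) = -102/83 - 112*(-44467/5628) = -102/83 + 177868/201 = 14742542/16683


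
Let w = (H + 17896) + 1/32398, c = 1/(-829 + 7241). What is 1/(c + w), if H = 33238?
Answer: 103867988/5311185717797 ≈ 1.9556e-5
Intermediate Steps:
c = 1/6412 ≈ 0.00015596
w = 1656639333/32398 (w = (33238 + 17896) + 1/32398 = 51134 + 1/32398 = 1656639333/32398 ≈ 51134.)
1/(c + w) = 1/(1/6412 + 1656639333/32398) = 1/(5311185717797/103867988) = 103867988/5311185717797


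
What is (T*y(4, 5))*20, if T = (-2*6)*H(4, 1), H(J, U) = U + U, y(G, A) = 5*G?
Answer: -9600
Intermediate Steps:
H(J, U) = 2*U
T = -24 (T = (-2*6)*(2*1) = -12*2 = -24)
(T*y(4, 5))*20 = -120*4*20 = -24*20*20 = -480*20 = -9600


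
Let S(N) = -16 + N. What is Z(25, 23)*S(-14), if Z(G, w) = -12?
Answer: 360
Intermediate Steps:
Z(25, 23)*S(-14) = -12*(-16 - 14) = -12*(-30) = 360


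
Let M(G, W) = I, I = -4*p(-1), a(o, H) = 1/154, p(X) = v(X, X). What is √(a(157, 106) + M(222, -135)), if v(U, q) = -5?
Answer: √474474/154 ≈ 4.4729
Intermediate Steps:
p(X) = -5
a(o, H) = 1/154
I = 20 (I = -4*(-5) = 20)
M(G, W) = 20
√(a(157, 106) + M(222, -135)) = √(1/154 + 20) = √(3081/154) = √474474/154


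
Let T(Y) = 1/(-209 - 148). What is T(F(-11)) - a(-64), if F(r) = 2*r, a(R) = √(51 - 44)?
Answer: -1/357 - √7 ≈ -2.6486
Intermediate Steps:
a(R) = √7
T(Y) = -1/357 (T(Y) = 1/(-357) = -1/357)
T(F(-11)) - a(-64) = -1/357 - √7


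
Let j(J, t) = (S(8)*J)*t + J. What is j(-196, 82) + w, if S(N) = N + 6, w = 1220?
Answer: -223984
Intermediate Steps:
S(N) = 6 + N
j(J, t) = J + 14*J*t (j(J, t) = ((6 + 8)*J)*t + J = (14*J)*t + J = 14*J*t + J = J + 14*J*t)
j(-196, 82) + w = -196*(1 + 14*82) + 1220 = -196*(1 + 1148) + 1220 = -196*1149 + 1220 = -225204 + 1220 = -223984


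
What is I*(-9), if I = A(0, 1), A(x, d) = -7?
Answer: 63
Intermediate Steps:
I = -7
I*(-9) = -7*(-9) = 63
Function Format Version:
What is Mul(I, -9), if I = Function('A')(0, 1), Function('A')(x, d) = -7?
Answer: 63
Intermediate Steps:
I = -7
Mul(I, -9) = Mul(-7, -9) = 63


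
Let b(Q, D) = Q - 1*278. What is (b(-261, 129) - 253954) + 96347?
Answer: -158146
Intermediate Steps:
b(Q, D) = -278 + Q (b(Q, D) = Q - 278 = -278 + Q)
(b(-261, 129) - 253954) + 96347 = ((-278 - 261) - 253954) + 96347 = (-539 - 253954) + 96347 = -254493 + 96347 = -158146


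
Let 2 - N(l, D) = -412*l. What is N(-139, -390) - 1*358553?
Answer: -415819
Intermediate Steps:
N(l, D) = 2 + 412*l (N(l, D) = 2 - (-412)*l = 2 + 412*l)
N(-139, -390) - 1*358553 = (2 + 412*(-139)) - 1*358553 = (2 - 57268) - 358553 = -57266 - 358553 = -415819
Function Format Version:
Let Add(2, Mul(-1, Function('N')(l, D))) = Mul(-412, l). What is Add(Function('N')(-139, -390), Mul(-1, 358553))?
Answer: -415819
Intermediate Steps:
Function('N')(l, D) = Add(2, Mul(412, l)) (Function('N')(l, D) = Add(2, Mul(-1, Mul(-412, l))) = Add(2, Mul(412, l)))
Add(Function('N')(-139, -390), Mul(-1, 358553)) = Add(Add(2, Mul(412, -139)), Mul(-1, 358553)) = Add(Add(2, -57268), -358553) = Add(-57266, -358553) = -415819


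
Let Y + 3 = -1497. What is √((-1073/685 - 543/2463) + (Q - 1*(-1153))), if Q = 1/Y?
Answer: √327691701416462565/16871550 ≈ 33.930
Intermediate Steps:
Y = -1500 (Y = -3 - 1497 = -1500)
Q = -1/1500 (Q = 1/(-1500) = -1/1500 ≈ -0.00066667)
√((-1073/685 - 543/2463) + (Q - 1*(-1153))) = √((-1073/685 - 543/2463) + (-1/1500 - 1*(-1153))) = √((-1073*1/685 - 543*1/2463) + (-1/1500 + 1153)) = √((-1073/685 - 181/821) + 1729499/1500) = √(-1004918/562385 + 1729499/1500) = √(194227383623/168715500) = √327691701416462565/16871550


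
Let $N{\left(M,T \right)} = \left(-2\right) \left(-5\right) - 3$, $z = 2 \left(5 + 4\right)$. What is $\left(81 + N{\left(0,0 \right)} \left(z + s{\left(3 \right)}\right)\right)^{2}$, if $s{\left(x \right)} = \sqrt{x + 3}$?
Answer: $43143 + 2898 \sqrt{6} \approx 50242.0$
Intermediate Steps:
$z = 18$ ($z = 2 \cdot 9 = 18$)
$s{\left(x \right)} = \sqrt{3 + x}$
$N{\left(M,T \right)} = 7$ ($N{\left(M,T \right)} = 10 - 3 = 7$)
$\left(81 + N{\left(0,0 \right)} \left(z + s{\left(3 \right)}\right)\right)^{2} = \left(81 + 7 \left(18 + \sqrt{3 + 3}\right)\right)^{2} = \left(81 + 7 \left(18 + \sqrt{6}\right)\right)^{2} = \left(81 + \left(126 + 7 \sqrt{6}\right)\right)^{2} = \left(207 + 7 \sqrt{6}\right)^{2}$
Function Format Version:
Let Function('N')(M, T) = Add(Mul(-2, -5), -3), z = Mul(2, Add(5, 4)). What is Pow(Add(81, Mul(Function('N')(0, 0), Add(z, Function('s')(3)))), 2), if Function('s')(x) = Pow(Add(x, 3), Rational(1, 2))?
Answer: Add(43143, Mul(2898, Pow(6, Rational(1, 2)))) ≈ 50242.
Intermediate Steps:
z = 18 (z = Mul(2, 9) = 18)
Function('s')(x) = Pow(Add(3, x), Rational(1, 2))
Function('N')(M, T) = 7 (Function('N')(M, T) = Add(10, -3) = 7)
Pow(Add(81, Mul(Function('N')(0, 0), Add(z, Function('s')(3)))), 2) = Pow(Add(81, Mul(7, Add(18, Pow(Add(3, 3), Rational(1, 2))))), 2) = Pow(Add(81, Mul(7, Add(18, Pow(6, Rational(1, 2))))), 2) = Pow(Add(81, Add(126, Mul(7, Pow(6, Rational(1, 2))))), 2) = Pow(Add(207, Mul(7, Pow(6, Rational(1, 2)))), 2)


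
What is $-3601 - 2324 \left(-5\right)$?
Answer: $8019$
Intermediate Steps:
$-3601 - 2324 \left(-5\right) = -3601 - -11620 = -3601 + 11620 = 8019$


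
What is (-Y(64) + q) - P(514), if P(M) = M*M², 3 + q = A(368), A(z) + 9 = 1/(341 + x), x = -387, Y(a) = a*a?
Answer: -6246839193/46 ≈ -1.3580e+8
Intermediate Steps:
Y(a) = a²
A(z) = -415/46 (A(z) = -9 + 1/(341 - 387) = -9 + 1/(-46) = -9 - 1/46 = -415/46)
q = -553/46 (q = -3 - 415/46 = -553/46 ≈ -12.022)
P(M) = M³
(-Y(64) + q) - P(514) = (-1*64² - 553/46) - 1*514³ = (-1*4096 - 553/46) - 1*135796744 = (-4096 - 553/46) - 135796744 = -188969/46 - 135796744 = -6246839193/46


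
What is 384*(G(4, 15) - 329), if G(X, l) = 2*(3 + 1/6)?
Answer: -123904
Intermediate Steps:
G(X, l) = 19/3 (G(X, l) = 2*(3 + ⅙) = 2*(19/6) = 19/3)
384*(G(4, 15) - 329) = 384*(19/3 - 329) = 384*(-968/3) = -123904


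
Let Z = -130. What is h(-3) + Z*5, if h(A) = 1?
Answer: -649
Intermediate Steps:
h(-3) + Z*5 = 1 - 130*5 = 1 - 650 = -649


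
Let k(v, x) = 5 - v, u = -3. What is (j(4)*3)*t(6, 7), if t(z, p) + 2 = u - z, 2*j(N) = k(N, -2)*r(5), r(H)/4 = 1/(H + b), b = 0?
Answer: -66/5 ≈ -13.200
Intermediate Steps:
r(H) = 4/H (r(H) = 4/(H + 0) = 4/H)
j(N) = 2 - 2*N/5 (j(N) = ((5 - N)*(4/5))/2 = ((5 - N)*(4*(⅕)))/2 = ((5 - N)*(⅘))/2 = (4 - 4*N/5)/2 = 2 - 2*N/5)
t(z, p) = -5 - z (t(z, p) = -2 + (-3 - z) = -5 - z)
(j(4)*3)*t(6, 7) = ((2 - ⅖*4)*3)*(-5 - 1*6) = ((2 - 8/5)*3)*(-5 - 6) = ((⅖)*3)*(-11) = (6/5)*(-11) = -66/5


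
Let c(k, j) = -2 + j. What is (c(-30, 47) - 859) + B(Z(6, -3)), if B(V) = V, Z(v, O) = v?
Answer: -808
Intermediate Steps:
(c(-30, 47) - 859) + B(Z(6, -3)) = ((-2 + 47) - 859) + 6 = (45 - 859) + 6 = -814 + 6 = -808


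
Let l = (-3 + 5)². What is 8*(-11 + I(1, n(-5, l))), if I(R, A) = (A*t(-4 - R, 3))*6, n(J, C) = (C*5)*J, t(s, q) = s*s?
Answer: -120088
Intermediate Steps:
l = 4 (l = 2² = 4)
t(s, q) = s²
n(J, C) = 5*C*J (n(J, C) = (5*C)*J = 5*C*J)
I(R, A) = 6*A*(-4 - R)² (I(R, A) = (A*(-4 - R)²)*6 = 6*A*(-4 - R)²)
8*(-11 + I(1, n(-5, l))) = 8*(-11 + 6*(5*4*(-5))*(4 + 1)²) = 8*(-11 + 6*(-100)*5²) = 8*(-11 + 6*(-100)*25) = 8*(-11 - 15000) = 8*(-15011) = -120088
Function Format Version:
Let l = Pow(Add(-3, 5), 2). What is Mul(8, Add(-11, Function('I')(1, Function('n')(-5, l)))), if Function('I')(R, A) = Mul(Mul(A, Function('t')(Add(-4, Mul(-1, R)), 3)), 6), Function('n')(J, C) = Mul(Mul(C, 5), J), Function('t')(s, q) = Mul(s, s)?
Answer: -120088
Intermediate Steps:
l = 4 (l = Pow(2, 2) = 4)
Function('t')(s, q) = Pow(s, 2)
Function('n')(J, C) = Mul(5, C, J) (Function('n')(J, C) = Mul(Mul(5, C), J) = Mul(5, C, J))
Function('I')(R, A) = Mul(6, A, Pow(Add(-4, Mul(-1, R)), 2)) (Function('I')(R, A) = Mul(Mul(A, Pow(Add(-4, Mul(-1, R)), 2)), 6) = Mul(6, A, Pow(Add(-4, Mul(-1, R)), 2)))
Mul(8, Add(-11, Function('I')(1, Function('n')(-5, l)))) = Mul(8, Add(-11, Mul(6, Mul(5, 4, -5), Pow(Add(4, 1), 2)))) = Mul(8, Add(-11, Mul(6, -100, Pow(5, 2)))) = Mul(8, Add(-11, Mul(6, -100, 25))) = Mul(8, Add(-11, -15000)) = Mul(8, -15011) = -120088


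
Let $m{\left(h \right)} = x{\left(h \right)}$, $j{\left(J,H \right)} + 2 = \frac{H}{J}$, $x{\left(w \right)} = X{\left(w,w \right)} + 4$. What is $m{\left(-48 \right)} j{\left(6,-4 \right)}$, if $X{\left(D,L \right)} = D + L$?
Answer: $\frac{736}{3} \approx 245.33$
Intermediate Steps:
$x{\left(w \right)} = 4 + 2 w$ ($x{\left(w \right)} = \left(w + w\right) + 4 = 2 w + 4 = 4 + 2 w$)
$j{\left(J,H \right)} = -2 + \frac{H}{J}$
$m{\left(h \right)} = 4 + 2 h$
$m{\left(-48 \right)} j{\left(6,-4 \right)} = \left(4 + 2 \left(-48\right)\right) \left(-2 - \frac{4}{6}\right) = \left(4 - 96\right) \left(-2 - \frac{2}{3}\right) = - 92 \left(-2 - \frac{2}{3}\right) = \left(-92\right) \left(- \frac{8}{3}\right) = \frac{736}{3}$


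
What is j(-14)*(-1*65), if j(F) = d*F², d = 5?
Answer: -63700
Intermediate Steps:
j(F) = 5*F²
j(-14)*(-1*65) = (5*(-14)²)*(-1*65) = (5*196)*(-65) = 980*(-65) = -63700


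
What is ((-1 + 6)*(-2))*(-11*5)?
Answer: 550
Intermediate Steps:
((-1 + 6)*(-2))*(-11*5) = (5*(-2))*(-55) = -10*(-55) = 550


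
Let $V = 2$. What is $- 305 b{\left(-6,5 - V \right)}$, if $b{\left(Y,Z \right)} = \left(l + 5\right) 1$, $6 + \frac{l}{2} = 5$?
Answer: $-915$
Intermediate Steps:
$l = -2$ ($l = -12 + 2 \cdot 5 = -12 + 10 = -2$)
$b{\left(Y,Z \right)} = 3$ ($b{\left(Y,Z \right)} = \left(-2 + 5\right) 1 = 3 \cdot 1 = 3$)
$- 305 b{\left(-6,5 - V \right)} = \left(-305\right) 3 = -915$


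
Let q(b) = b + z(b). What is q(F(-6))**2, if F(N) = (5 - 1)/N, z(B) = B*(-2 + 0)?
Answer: 4/9 ≈ 0.44444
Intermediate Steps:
z(B) = -2*B (z(B) = B*(-2) = -2*B)
F(N) = 4/N
q(b) = -b (q(b) = b - 2*b = -b)
q(F(-6))**2 = (-4/(-6))**2 = (-4*(-1)/6)**2 = (-1*(-2/3))**2 = (2/3)**2 = 4/9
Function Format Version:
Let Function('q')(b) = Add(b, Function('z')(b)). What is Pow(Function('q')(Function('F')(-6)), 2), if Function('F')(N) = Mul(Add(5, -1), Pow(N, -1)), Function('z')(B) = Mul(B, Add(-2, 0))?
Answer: Rational(4, 9) ≈ 0.44444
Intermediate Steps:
Function('z')(B) = Mul(-2, B) (Function('z')(B) = Mul(B, -2) = Mul(-2, B))
Function('F')(N) = Mul(4, Pow(N, -1))
Function('q')(b) = Mul(-1, b) (Function('q')(b) = Add(b, Mul(-2, b)) = Mul(-1, b))
Pow(Function('q')(Function('F')(-6)), 2) = Pow(Mul(-1, Mul(4, Pow(-6, -1))), 2) = Pow(Mul(-1, Mul(4, Rational(-1, 6))), 2) = Pow(Mul(-1, Rational(-2, 3)), 2) = Pow(Rational(2, 3), 2) = Rational(4, 9)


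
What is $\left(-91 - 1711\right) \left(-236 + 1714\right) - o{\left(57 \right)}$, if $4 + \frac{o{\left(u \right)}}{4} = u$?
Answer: $-2663568$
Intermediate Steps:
$o{\left(u \right)} = -16 + 4 u$
$\left(-91 - 1711\right) \left(-236 + 1714\right) - o{\left(57 \right)} = \left(-91 - 1711\right) \left(-236 + 1714\right) - \left(-16 + 4 \cdot 57\right) = \left(-1802\right) 1478 - \left(-16 + 228\right) = -2663356 - 212 = -2663568$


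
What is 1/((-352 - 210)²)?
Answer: 1/315844 ≈ 3.1661e-6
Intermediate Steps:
1/((-352 - 210)²) = 1/((-562)²) = 1/315844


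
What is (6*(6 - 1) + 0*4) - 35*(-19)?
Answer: 695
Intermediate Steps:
(6*(6 - 1) + 0*4) - 35*(-19) = (6*5 + 0) + 665 = (30 + 0) + 665 = 30 + 665 = 695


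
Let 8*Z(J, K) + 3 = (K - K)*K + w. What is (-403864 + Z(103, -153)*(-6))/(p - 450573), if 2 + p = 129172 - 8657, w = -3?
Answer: 807719/660120 ≈ 1.2236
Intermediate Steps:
p = 120513 (p = -2 + (129172 - 8657) = -2 + 120515 = 120513)
Z(J, K) = -3/4 (Z(J, K) = -3/8 + ((K - K)*K - 3)/8 = -3/8 + (0*K - 3)/8 = -3/8 + (0 - 3)/8 = -3/8 + (1/8)*(-3) = -3/8 - 3/8 = -3/4)
(-403864 + Z(103, -153)*(-6))/(p - 450573) = (-403864 - 3/4*(-6))/(120513 - 450573) = (-403864 + 9/2)/(-330060) = -807719/2*(-1/330060) = 807719/660120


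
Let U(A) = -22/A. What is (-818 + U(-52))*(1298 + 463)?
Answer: -37433577/26 ≈ -1.4398e+6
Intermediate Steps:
(-818 + U(-52))*(1298 + 463) = (-818 - 22/(-52))*(1298 + 463) = (-818 - 22*(-1/52))*1761 = (-818 + 11/26)*1761 = -21257/26*1761 = -37433577/26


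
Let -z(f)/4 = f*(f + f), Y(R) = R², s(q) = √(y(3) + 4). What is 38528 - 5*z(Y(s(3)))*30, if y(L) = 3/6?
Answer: 62828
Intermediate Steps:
y(L) = ½ (y(L) = 3*(⅙) = ½)
s(q) = 3*√2/2 (s(q) = √(½ + 4) = √(9/2) = 3*√2/2)
z(f) = -8*f² (z(f) = -4*f*(f + f) = -4*f*2*f = -8*f²)
38528 - 5*z(Y(s(3)))*30 = 38528 - 5*(-8*((3*√2/2)²)²)*30 = 38528 - 5*(-8*(9/2)²)*30 = 38528 - 5*(-8*81/4)*30 = 38528 - 5*(-162)*30 = 38528 - (-810)*30 = 38528 - 1*(-24300) = 38528 + 24300 = 62828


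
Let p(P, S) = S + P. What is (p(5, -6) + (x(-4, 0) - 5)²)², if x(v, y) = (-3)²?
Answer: 225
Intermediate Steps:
p(P, S) = P + S
x(v, y) = 9
(p(5, -6) + (x(-4, 0) - 5)²)² = ((5 - 6) + (9 - 5)²)² = (-1 + 4²)² = (-1 + 16)² = 15² = 225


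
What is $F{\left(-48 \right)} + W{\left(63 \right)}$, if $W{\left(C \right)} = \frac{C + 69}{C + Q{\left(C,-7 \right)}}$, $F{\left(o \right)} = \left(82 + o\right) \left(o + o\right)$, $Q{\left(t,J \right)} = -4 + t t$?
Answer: $- \frac{3286815}{1007} \approx -3264.0$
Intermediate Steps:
$Q{\left(t,J \right)} = -4 + t^{2}$
$F{\left(o \right)} = 2 o \left(82 + o\right)$ ($F{\left(o \right)} = \left(82 + o\right) 2 o = 2 o \left(82 + o\right)$)
$W{\left(C \right)} = \frac{69 + C}{-4 + C + C^{2}}$ ($W{\left(C \right)} = \frac{C + 69}{C + \left(-4 + C^{2}\right)} = \frac{69 + C}{-4 + C + C^{2}}$)
$F{\left(-48 \right)} + W{\left(63 \right)} = 2 \left(-48\right) \left(82 - 48\right) + \frac{69 + 63}{-4 + 63 + 63^{2}} = 2 \left(-48\right) 34 + \frac{1}{-4 + 63 + 3969} \cdot 132 = -3264 + \frac{1}{4028} \cdot 132 = -3264 + \frac{33}{1007} = - \frac{3286815}{1007}$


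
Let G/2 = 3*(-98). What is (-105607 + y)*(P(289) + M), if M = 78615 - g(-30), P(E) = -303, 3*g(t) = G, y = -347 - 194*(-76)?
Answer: -7160714680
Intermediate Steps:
G = -588 (G = 2*(3*(-98)) = 2*(-294) = -588)
y = 14397 (y = -347 + 14744 = 14397)
g(t) = -196 (g(t) = (⅓)*(-588) = -196)
M = 78811 (M = 78615 - 1*(-196) = 78615 + 196 = 78811)
(-105607 + y)*(P(289) + M) = (-105607 + 14397)*(-303 + 78811) = -91210*78508 = -7160714680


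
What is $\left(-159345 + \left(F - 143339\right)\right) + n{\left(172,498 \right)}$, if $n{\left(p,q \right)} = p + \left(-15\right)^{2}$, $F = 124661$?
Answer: $-177626$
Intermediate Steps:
$n{\left(p,q \right)} = 225 + p$ ($n{\left(p,q \right)} = p + 225 = 225 + p$)
$\left(-159345 + \left(F - 143339\right)\right) + n{\left(172,498 \right)} = \left(-159345 + \left(124661 - 143339\right)\right) + \left(225 + 172\right) = \left(-159345 - 18678\right) + 397 = -178023 + 397 = -177626$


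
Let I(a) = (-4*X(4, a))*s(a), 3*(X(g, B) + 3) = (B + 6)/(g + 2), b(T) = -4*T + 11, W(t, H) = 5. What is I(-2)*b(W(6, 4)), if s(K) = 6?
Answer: -600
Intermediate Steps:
b(T) = 11 - 4*T
X(g, B) = -3 + (6 + B)/(3*(2 + g)) (X(g, B) = -3 + ((B + 6)/(g + 2))/3 = -3 + ((6 + B)/(2 + g))/3 = -3 + (6 + B)/(3*(2 + g)))
I(a) = 64 - 4*a/3 (I(a) = -4*(-12 + a - 9*4)/(3*(2 + 4))*6 = -4*(-12 + a - 36)/(3*6)*6 = -4*(-48 + a)/(3*6)*6 = -4*(-8/3 + a/18)*6 = (32/3 - 2*a/9)*6 = 64 - 4*a/3)
I(-2)*b(W(6, 4)) = (64 - 4/3*(-2))*(11 - 4*5) = (64 + 8/3)*(11 - 20) = (200/3)*(-9) = -600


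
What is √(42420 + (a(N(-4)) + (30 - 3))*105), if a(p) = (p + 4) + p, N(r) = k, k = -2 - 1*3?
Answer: 5*√1785 ≈ 211.25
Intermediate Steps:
k = -5 (k = -2 - 3 = -5)
N(r) = -5
a(p) = 4 + 2*p (a(p) = (4 + p) + p = 4 + 2*p)
√(42420 + (a(N(-4)) + (30 - 3))*105) = √(42420 + ((4 + 2*(-5)) + (30 - 3))*105) = √(42420 + ((4 - 10) + 27)*105) = √(42420 + (-6 + 27)*105) = √(42420 + 21*105) = √(42420 + 2205) = √44625 = 5*√1785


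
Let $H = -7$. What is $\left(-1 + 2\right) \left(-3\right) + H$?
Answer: $-10$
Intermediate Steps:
$\left(-1 + 2\right) \left(-3\right) + H = \left(-1 + 2\right) \left(-3\right) - 7 = 1 \left(-3\right) - 7 = -3 - 7 = -10$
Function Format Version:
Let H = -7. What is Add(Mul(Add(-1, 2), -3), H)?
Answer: -10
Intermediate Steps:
Add(Mul(Add(-1, 2), -3), H) = Add(Mul(Add(-1, 2), -3), -7) = Add(Mul(1, -3), -7) = Add(-3, -7) = -10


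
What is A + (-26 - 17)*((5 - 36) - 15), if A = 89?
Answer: 2067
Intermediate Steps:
A + (-26 - 17)*((5 - 36) - 15) = 89 + (-26 - 17)*((5 - 36) - 15) = 89 - 43*(-31 - 15) = 89 - 43*(-46) = 89 + 1978 = 2067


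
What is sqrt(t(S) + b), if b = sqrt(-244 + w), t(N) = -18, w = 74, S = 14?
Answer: sqrt(-18 + I*sqrt(170)) ≈ 1.4536 + 4.4848*I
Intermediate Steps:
b = I*sqrt(170) (b = sqrt(-244 + 74) = sqrt(-170) = I*sqrt(170) ≈ 13.038*I)
sqrt(t(S) + b) = sqrt(-18 + I*sqrt(170))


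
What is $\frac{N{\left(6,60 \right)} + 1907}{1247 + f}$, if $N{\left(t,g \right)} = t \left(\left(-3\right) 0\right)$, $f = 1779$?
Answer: $\frac{1907}{3026} \approx 0.63021$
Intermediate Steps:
$N{\left(t,g \right)} = 0$ ($N{\left(t,g \right)} = t 0 = 0$)
$\frac{N{\left(6,60 \right)} + 1907}{1247 + f} = \frac{0 + 1907}{1247 + 1779} = \frac{1907}{3026}$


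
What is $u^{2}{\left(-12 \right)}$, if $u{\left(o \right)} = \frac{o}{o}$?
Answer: $1$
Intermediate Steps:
$u{\left(o \right)} = 1$
$u^{2}{\left(-12 \right)} = 1^{2} = 1$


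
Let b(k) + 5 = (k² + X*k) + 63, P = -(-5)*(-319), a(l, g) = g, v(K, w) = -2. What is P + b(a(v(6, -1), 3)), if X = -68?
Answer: -1732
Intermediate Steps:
P = -1595 (P = -5*319 = -1595)
b(k) = 58 + k² - 68*k (b(k) = -5 + ((k² - 68*k) + 63) = -5 + (63 + k² - 68*k) = 58 + k² - 68*k)
P + b(a(v(6, -1), 3)) = -1595 + (58 + 3² - 68*3) = -1595 + (58 + 9 - 204) = -1595 - 137 = -1732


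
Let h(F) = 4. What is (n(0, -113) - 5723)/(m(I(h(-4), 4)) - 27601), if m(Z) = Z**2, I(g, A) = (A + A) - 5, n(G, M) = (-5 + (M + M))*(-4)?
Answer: 4799/27592 ≈ 0.17393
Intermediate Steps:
n(G, M) = 20 - 8*M (n(G, M) = (-5 + 2*M)*(-4) = 20 - 8*M)
I(g, A) = -5 + 2*A (I(g, A) = 2*A - 5 = -5 + 2*A)
(n(0, -113) - 5723)/(m(I(h(-4), 4)) - 27601) = ((20 - 8*(-113)) - 5723)/((-5 + 2*4)**2 - 27601) = ((20 + 904) - 5723)/((-5 + 8)**2 - 27601) = (924 - 5723)/(3**2 - 27601) = -4799/(9 - 27601) = -4799/(-27592) = -4799*(-1/27592) = 4799/27592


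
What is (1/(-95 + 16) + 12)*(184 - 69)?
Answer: 108905/79 ≈ 1378.5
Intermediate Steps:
(1/(-95 + 16) + 12)*(184 - 69) = (1/(-79) + 12)*115 = (-1/79 + 12)*115 = (947/79)*115 = 108905/79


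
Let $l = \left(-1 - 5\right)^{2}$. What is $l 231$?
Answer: $8316$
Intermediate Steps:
$l = 36$ ($l = \left(-6\right)^{2} = 36$)
$l 231 = 36 \cdot 231 = 8316$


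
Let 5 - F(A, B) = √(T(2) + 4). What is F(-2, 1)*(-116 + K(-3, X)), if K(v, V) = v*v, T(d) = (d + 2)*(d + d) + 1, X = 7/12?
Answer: -535 + 107*√21 ≈ -44.664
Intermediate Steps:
X = 7/12 (X = 7*(1/12) = 7/12 ≈ 0.58333)
T(d) = 1 + 2*d*(2 + d) (T(d) = (2 + d)*(2*d) + 1 = 2*d*(2 + d) + 1 = 1 + 2*d*(2 + d))
K(v, V) = v²
F(A, B) = 5 - √21 (F(A, B) = 5 - √((1 + 2*2² + 4*2) + 4) = 5 - √((1 + 2*4 + 8) + 4) = 5 - √((1 + 8 + 8) + 4) = 5 - √(17 + 4) = 5 - √21)
F(-2, 1)*(-116 + K(-3, X)) = (5 - √21)*(-116 + (-3)²) = (5 - √21)*(-116 + 9) = (5 - √21)*(-107) = -535 + 107*√21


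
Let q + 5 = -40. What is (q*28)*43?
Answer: -54180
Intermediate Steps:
q = -45 (q = -5 - 40 = -45)
(q*28)*43 = -45*28*43 = -1260*43 = -54180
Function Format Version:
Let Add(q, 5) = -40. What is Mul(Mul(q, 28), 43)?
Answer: -54180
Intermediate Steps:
q = -45 (q = Add(-5, -40) = -45)
Mul(Mul(q, 28), 43) = Mul(Mul(-45, 28), 43) = Mul(-1260, 43) = -54180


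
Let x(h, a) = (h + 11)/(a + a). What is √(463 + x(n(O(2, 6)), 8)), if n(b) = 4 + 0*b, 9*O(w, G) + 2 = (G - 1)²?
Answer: √7423/4 ≈ 21.539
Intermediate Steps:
O(w, G) = -2/9 + (-1 + G)²/9 (O(w, G) = -2/9 + (G - 1)²/9 = -2/9 + (-1 + G)²/9)
n(b) = 4 (n(b) = 4 + 0 = 4)
x(h, a) = (11 + h)/(2*a) (x(h, a) = (11 + h)/((2*a)) = (11 + h)*(1/(2*a)) = (11 + h)/(2*a))
√(463 + x(n(O(2, 6)), 8)) = √(463 + (½)*(11 + 4)/8) = √(463 + (½)*(⅛)*15) = √(463 + 15/16) = √(7423/16) = √7423/4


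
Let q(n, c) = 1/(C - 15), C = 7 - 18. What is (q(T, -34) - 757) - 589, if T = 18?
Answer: -34997/26 ≈ -1346.0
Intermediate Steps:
C = -11
q(n, c) = -1/26 (q(n, c) = 1/(-11 - 15) = 1/(-26) = -1/26)
(q(T, -34) - 757) - 589 = (-1/26 - 757) - 589 = -19683/26 - 589 = -34997/26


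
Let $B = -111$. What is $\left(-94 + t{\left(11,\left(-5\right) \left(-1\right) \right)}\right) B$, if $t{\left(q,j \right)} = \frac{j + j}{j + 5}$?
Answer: $10323$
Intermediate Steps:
$t{\left(q,j \right)} = \frac{2 j}{5 + j}$
$\left(-94 + t{\left(11,\left(-5\right) \left(-1\right) \right)}\right) B = \left(-94 + \frac{2 \left(\left(-5\right) \left(-1\right)\right)}{5 - -5}\right) \left(-111\right) = \left(-94 + 2 \cdot 5 \frac{1}{5 + 5}\right) \left(-111\right) = \left(-94 + 2 \cdot 5 \cdot \frac{1}{10}\right) \left(-111\right) = \left(-94 + 1\right) \left(-111\right) = \left(-93\right) \left(-111\right) = 10323$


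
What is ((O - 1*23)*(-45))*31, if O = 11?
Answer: 16740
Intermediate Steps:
((O - 1*23)*(-45))*31 = ((11 - 1*23)*(-45))*31 = ((11 - 23)*(-45))*31 = -12*(-45)*31 = 540*31 = 16740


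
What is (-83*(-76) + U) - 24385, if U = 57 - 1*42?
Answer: -18062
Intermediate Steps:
U = 15 (U = 57 - 42 = 15)
(-83*(-76) + U) - 24385 = (-83*(-76) + 15) - 24385 = (6308 + 15) - 24385 = 6323 - 24385 = -18062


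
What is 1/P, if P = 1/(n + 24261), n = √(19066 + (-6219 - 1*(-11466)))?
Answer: 24261 + √24313 ≈ 24417.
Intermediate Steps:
n = √24313 (n = √(19066 + (-6219 + 11466)) = √(19066 + 5247) = √24313 ≈ 155.93)
P = 1/(24261 + √24313) (P = 1/(√24313 + 24261) = 1/(24261 + √24313) ≈ 4.0955e-5)
1/P = 1/(24261/588571808 - √24313/588571808)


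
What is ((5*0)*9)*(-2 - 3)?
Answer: 0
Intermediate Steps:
((5*0)*9)*(-2 - 3) = (0*9)*(-5) = 0*(-5) = 0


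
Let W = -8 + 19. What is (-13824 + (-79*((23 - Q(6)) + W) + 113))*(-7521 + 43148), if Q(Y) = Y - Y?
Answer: -584175919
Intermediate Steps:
Q(Y) = 0
W = 11
(-13824 + (-79*((23 - Q(6)) + W) + 113))*(-7521 + 43148) = (-13824 + (-79*((23 - 1*0) + 11) + 113))*(-7521 + 43148) = (-13824 + (-79*((23 + 0) + 11) + 113))*35627 = (-13824 + (-79*(23 + 11) + 113))*35627 = (-13824 + (-79*34 + 113))*35627 = (-13824 + (-2686 + 113))*35627 = (-13824 - 2573)*35627 = -16397*35627 = -584175919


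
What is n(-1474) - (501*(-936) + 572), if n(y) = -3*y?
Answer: 472786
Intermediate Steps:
n(-1474) - (501*(-936) + 572) = -3*(-1474) - (501*(-936) + 572) = 4422 - (-468936 + 572) = 4422 - 1*(-468364) = 4422 + 468364 = 472786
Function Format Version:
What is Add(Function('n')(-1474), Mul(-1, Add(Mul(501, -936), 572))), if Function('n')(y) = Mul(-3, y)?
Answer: 472786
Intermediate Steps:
Add(Function('n')(-1474), Mul(-1, Add(Mul(501, -936), 572))) = Add(Mul(-3, -1474), Mul(-1, Add(Mul(501, -936), 572))) = Add(4422, Mul(-1, Add(-468936, 572))) = Add(4422, Mul(-1, -468364)) = Add(4422, 468364) = 472786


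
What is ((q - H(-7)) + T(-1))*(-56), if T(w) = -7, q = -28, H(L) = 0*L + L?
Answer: 1568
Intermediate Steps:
H(L) = L (H(L) = 0 + L = L)
((q - H(-7)) + T(-1))*(-56) = ((-28 - 1*(-7)) - 7)*(-56) = ((-28 + 7) - 7)*(-56) = (-21 - 7)*(-56) = -28*(-56) = 1568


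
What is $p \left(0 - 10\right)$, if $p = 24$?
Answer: $-240$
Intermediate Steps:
$p \left(0 - 10\right) = 24 \left(0 - 10\right) = 24 \left(-10\right) = -240$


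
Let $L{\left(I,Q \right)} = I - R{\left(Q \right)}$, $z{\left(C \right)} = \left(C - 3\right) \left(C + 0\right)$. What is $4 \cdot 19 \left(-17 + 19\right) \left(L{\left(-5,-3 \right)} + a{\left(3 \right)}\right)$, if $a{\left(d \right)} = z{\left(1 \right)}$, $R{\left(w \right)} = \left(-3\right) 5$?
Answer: $1216$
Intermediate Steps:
$R{\left(w \right)} = -15$
$z{\left(C \right)} = C \left(-3 + C\right)$ ($z{\left(C \right)} = \left(-3 + C\right) C = C \left(-3 + C\right)$)
$L{\left(I,Q \right)} = 15 + I$ ($L{\left(I,Q \right)} = I - -15 = I + 15 = 15 + I$)
$a{\left(d \right)} = -2$ ($a{\left(d \right)} = 1 \left(-3 + 1\right) = 1 \left(-2\right) = -2$)
$4 \cdot 19 \left(-17 + 19\right) \left(L{\left(-5,-3 \right)} + a{\left(3 \right)}\right) = 4 \cdot 19 \left(-17 + 19\right) \left(\left(15 - 5\right) - 2\right) = 76 \cdot 2 \left(10 - 2\right) = 76 \cdot 2 \cdot 8 = 76 \cdot 16 = 1216$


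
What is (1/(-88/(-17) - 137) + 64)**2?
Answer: 20565567649/5022081 ≈ 4095.0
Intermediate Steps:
(1/(-88/(-17) - 137) + 64)**2 = (1/(-88*(-1/17) - 137) + 64)**2 = (1/(88/17 - 137) + 64)**2 = (1/(-2241/17) + 64)**2 = (-17/2241 + 64)**2 = (143407/2241)**2 = 20565567649/5022081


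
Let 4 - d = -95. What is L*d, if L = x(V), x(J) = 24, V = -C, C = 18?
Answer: 2376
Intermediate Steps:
V = -18 (V = -1*18 = -18)
d = 99 (d = 4 - 1*(-95) = 4 + 95 = 99)
L = 24
L*d = 24*99 = 2376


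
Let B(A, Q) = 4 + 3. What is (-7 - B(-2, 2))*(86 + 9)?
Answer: -1330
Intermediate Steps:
B(A, Q) = 7
(-7 - B(-2, 2))*(86 + 9) = (-7 - 1*7)*(86 + 9) = (-7 - 7)*95 = -14*95 = -1330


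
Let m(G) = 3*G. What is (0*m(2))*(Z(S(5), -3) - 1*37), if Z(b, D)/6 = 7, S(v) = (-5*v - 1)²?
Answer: 0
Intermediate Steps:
S(v) = (-1 - 5*v)²
Z(b, D) = 42 (Z(b, D) = 6*7 = 42)
(0*m(2))*(Z(S(5), -3) - 1*37) = (0*(3*2))*(42 - 1*37) = (0*6)*(42 - 37) = 0*5 = 0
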